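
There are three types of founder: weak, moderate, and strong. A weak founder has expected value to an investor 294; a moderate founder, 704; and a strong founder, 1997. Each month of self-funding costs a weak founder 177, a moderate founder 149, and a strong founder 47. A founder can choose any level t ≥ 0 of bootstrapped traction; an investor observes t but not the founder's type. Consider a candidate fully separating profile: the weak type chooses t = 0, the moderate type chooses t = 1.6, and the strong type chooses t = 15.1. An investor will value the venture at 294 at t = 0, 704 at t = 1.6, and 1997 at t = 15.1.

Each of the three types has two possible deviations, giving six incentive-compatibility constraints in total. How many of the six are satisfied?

5

Moderate (own payoff 704 − 149×1.6 = 465.6): to t=0 gives 294 → no gain ✓; to t=15.1 gives 1997 − 149×15.1 = -252.9 → no gain ✓.
Weak (own payoff 294): to t=1.6 gives 704 − 177×1.6 = 420.8 → profitable ✗; to t=15.1 gives 1997 − 177×15.1 = -675.7 → no gain ✓.
Strong (own payoff 1997 − 47×15.1 = 1287.3): to t=0 gives 294 → no gain ✓; to t=1.6 gives 704 − 47×1.6 = 628.8 → no gain ✓.
5 of the 6 constraints hold; not an equilibrium.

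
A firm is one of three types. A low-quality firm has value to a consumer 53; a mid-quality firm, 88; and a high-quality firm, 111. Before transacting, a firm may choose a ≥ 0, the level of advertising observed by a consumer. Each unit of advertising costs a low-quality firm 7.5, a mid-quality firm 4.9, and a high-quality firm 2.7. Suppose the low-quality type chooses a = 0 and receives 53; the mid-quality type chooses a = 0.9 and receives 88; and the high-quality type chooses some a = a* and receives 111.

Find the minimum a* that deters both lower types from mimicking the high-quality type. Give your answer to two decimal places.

Mid-quality type (on-path payoff 88 − 4.9×0.9 = 83.59) won't mimic when 83.59 ≥ 111 − 4.9·a*, i.e. a* ≥ 5.59.
Low-quality type (on-path payoff 53) won't mimic when 53 ≥ 111 − 7.5·a*, i.e. a* ≥ 7.73.
Both must hold, so a* = max(7.73, 5.59) = 7.73. The low-quality type's constraint binds.

7.73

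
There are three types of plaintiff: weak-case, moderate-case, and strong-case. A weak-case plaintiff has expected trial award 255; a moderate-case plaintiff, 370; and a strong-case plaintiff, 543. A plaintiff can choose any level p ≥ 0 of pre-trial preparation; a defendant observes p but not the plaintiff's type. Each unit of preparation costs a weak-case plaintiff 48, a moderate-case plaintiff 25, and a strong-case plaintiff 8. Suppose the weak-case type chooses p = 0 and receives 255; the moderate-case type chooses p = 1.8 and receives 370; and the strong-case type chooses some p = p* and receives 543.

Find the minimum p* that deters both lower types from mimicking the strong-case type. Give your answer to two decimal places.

Weak-case type (on-path payoff 255) won't mimic when 255 ≥ 543 − 48·p*, i.e. p* ≥ 6.00.
Moderate-case type (on-path payoff 370 − 25×1.8 = 325) won't mimic when 325 ≥ 543 − 25·p*, i.e. p* ≥ 8.72.
Both must hold, so p* = max(6.00, 8.72) = 8.72. The moderate-case type's constraint binds.

8.72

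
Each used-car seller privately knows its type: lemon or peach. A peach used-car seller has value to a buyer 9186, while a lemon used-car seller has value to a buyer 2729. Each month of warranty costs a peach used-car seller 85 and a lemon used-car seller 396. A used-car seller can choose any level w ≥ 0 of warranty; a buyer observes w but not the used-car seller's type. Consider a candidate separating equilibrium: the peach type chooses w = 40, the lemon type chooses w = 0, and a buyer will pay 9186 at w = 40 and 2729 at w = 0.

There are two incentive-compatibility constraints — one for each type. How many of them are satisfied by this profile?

Lemon type: stay at 0 → 2729; mimic → 9186 − 396 × 40 = -6654. IC holds (2729 ≥ -6654).
Peach type: signal → 9186 − 85 × 40 = 5786; deviate to 0 → 2729. IC holds (5786 ≥ 2729).
2 of 2 constraints hold, so this is a separating equilibrium.

2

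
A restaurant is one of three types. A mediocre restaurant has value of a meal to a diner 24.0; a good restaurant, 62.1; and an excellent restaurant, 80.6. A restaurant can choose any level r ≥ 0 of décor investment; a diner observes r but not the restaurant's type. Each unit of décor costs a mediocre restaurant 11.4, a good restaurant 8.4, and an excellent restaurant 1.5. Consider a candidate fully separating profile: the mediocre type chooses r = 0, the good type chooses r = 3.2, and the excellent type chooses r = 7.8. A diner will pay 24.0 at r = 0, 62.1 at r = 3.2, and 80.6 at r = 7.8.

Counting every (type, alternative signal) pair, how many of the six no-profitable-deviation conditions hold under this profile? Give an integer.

Mediocre (own payoff 24.0): to r=3.2 gives 62.1 − 11.4×3.2 = 25.62 → profitable ✗; to r=7.8 gives 80.6 − 11.4×7.8 = -8.32 → no gain ✓.
Excellent (own payoff 80.6 − 1.5×7.8 = 68.9): to r=0 gives 24.0 → no gain ✓; to r=3.2 gives 62.1 − 1.5×3.2 = 57.3 → no gain ✓.
Good (own payoff 62.1 − 8.4×3.2 = 35.22): to r=0 gives 24.0 → no gain ✓; to r=7.8 gives 80.6 − 8.4×7.8 = 15.08 → no gain ✓.
5 of the 6 constraints hold; not an equilibrium.

5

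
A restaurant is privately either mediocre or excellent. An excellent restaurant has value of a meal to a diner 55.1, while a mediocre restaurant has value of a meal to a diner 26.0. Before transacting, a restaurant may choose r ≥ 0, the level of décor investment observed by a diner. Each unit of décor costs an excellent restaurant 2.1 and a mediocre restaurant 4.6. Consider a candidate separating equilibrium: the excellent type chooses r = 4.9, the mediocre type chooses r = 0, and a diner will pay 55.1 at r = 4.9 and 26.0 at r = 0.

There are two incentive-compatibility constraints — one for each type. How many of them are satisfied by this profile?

1

Excellent type: signal → 55.1 − 2.1 × 4.9 = 44.81; deviate to 0 → 26.0. IC holds (44.81 ≥ 26.0).
Mediocre type: stay at 0 → 26.0; mimic → 55.1 − 4.6 × 4.9 = 32.56. IC fails (26.0 < 32.56).
1 of 2 constraints hold, so this profile is not an equilibrium.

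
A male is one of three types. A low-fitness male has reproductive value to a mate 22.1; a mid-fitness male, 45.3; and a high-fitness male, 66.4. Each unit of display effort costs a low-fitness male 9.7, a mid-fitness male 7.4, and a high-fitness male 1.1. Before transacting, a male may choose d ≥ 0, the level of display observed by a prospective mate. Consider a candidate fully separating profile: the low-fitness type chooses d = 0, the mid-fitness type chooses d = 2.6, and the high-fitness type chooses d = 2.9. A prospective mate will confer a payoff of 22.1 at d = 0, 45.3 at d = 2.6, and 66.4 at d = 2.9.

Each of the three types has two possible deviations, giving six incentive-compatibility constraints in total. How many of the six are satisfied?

4

Mid-fitness (own payoff 45.3 − 7.4×2.6 = 26.06): to d=0 gives 22.1 → no gain ✓; to d=2.9 gives 66.4 − 7.4×2.9 = 44.94 → profitable ✗.
High-fitness (own payoff 66.4 − 1.1×2.9 = 63.21): to d=0 gives 22.1 → no gain ✓; to d=2.6 gives 45.3 − 1.1×2.6 = 42.44 → no gain ✓.
Low-fitness (own payoff 22.1): to d=2.6 gives 45.3 − 9.7×2.6 = 20.08 → no gain ✓; to d=2.9 gives 66.4 − 9.7×2.9 = 38.27 → profitable ✗.
4 of the 6 constraints hold; not an equilibrium.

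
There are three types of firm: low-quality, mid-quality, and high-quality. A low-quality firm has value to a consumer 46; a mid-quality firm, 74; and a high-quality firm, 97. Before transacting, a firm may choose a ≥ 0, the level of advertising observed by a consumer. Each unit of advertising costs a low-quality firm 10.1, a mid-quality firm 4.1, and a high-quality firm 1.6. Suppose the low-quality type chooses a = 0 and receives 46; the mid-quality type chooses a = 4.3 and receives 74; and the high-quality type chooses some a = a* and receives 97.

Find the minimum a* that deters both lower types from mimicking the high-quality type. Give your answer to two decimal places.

Mid-quality type (on-path payoff 74 − 4.1×4.3 = 56.37) won't mimic when 56.37 ≥ 97 − 4.1·a*, i.e. a* ≥ 9.91.
Low-quality type (on-path payoff 46) won't mimic when 46 ≥ 97 − 10.1·a*, i.e. a* ≥ 5.05.
Both must hold, so a* = max(5.05, 9.91) = 9.91. The mid-quality type's constraint binds.

9.91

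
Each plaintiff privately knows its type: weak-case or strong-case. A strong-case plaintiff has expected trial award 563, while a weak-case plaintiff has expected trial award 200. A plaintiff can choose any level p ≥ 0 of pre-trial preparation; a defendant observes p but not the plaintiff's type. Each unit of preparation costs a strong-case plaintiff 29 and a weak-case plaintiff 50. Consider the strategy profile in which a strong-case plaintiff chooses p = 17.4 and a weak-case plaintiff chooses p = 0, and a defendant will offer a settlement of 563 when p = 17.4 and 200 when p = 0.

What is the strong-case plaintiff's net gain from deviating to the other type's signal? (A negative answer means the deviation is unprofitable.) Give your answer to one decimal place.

Playing p = 17.4 the strong-case plaintiff receives 563 − 29 × 17.4 = 58.4.
Deviating to p = 0 yields 200 instead.
Gain from deviating: 200 − 58.4 = 141.6.
The gain is positive, so the strong-case type's incentive-compatibility constraint is violated — this profile is not a separating equilibrium.

141.6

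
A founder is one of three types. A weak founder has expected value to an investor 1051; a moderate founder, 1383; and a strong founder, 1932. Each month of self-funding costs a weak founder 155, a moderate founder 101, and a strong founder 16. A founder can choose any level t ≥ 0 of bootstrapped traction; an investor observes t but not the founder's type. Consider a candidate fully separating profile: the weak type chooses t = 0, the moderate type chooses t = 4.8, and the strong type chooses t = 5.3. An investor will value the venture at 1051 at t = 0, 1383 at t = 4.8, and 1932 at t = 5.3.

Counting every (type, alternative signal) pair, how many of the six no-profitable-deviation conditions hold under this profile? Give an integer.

Strong (own payoff 1932 − 16×5.3 = 1847.2): to t=0 gives 1051 → no gain ✓; to t=4.8 gives 1383 − 16×4.8 = 1306.2 → no gain ✓.
Moderate (own payoff 1383 − 101×4.8 = 898.2): to t=0 gives 1051 → profitable ✗; to t=5.3 gives 1932 − 101×5.3 = 1396.7 → profitable ✗.
Weak (own payoff 1051): to t=4.8 gives 1383 − 155×4.8 = 639 → no gain ✓; to t=5.3 gives 1932 − 155×5.3 = 1110.5 → profitable ✗.
3 of the 6 constraints hold; not an equilibrium.

3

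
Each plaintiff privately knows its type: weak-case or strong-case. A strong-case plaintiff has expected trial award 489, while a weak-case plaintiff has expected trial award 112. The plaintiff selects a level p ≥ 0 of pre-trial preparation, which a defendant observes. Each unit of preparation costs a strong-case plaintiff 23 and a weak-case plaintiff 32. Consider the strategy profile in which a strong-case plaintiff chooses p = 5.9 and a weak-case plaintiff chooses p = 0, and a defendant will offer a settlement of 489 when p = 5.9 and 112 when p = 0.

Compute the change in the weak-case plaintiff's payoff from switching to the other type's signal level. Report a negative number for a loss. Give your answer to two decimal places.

188.20

Playing p = 0 the weak-case plaintiff receives 112.
Deviating to p = 5.9 brings payment 489 at cost 32 × 5.9 = 188.8, netting 300.2.
Gain from deviating: 300.2 − 112 = 188.20.
The gain is positive, so the weak-case type's incentive-compatibility constraint is violated — this profile is not a separating equilibrium.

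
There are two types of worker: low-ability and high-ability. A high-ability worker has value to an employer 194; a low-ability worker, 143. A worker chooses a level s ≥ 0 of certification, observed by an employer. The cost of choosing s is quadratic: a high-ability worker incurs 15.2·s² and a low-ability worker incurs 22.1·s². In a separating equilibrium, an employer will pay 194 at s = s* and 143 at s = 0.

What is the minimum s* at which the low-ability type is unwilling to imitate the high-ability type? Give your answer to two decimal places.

1.52

The low-ability type at s = 0 receives 143; imitating at s* yields 194 − 22.1·s*².
Indifference: 143 = 194 − 22.1·s*², so s*² = (194 − 143) / 22.1 ≈ 2.3077.
s* = √2.3077 ≈ 1.52.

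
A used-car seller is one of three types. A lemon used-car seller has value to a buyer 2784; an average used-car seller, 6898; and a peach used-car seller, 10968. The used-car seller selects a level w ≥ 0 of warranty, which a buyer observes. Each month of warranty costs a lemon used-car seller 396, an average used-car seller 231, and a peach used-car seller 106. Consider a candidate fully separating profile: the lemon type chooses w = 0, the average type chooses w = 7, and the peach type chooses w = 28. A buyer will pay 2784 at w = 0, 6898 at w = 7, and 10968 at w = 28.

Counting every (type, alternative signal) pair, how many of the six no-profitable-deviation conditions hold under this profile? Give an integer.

Peach (own payoff 10968 − 106×28 = 8000): to w=0 gives 2784 → no gain ✓; to w=7 gives 6898 − 106×7 = 6156 → no gain ✓.
Lemon (own payoff 2784): to w=7 gives 6898 − 396×7 = 4126 → profitable ✗; to w=28 gives 10968 − 396×28 = -120 → no gain ✓.
Average (own payoff 6898 − 231×7 = 5281): to w=0 gives 2784 → no gain ✓; to w=28 gives 10968 − 231×28 = 4500 → no gain ✓.
5 of the 6 constraints hold; not an equilibrium.

5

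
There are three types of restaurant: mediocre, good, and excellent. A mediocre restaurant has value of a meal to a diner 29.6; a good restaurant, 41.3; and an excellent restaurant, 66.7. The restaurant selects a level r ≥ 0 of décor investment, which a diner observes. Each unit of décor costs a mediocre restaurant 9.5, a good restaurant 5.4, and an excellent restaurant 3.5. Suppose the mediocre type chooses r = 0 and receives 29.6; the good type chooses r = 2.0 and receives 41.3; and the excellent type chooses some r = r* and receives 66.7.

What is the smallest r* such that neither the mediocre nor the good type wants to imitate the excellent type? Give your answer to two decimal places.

6.70

Mediocre type (on-path payoff 29.6) won't mimic when 29.6 ≥ 66.7 − 9.5·r*, i.e. r* ≥ 3.91.
Good type (on-path payoff 41.3 − 5.4×2.0 = 30.5) won't mimic when 30.5 ≥ 66.7 − 5.4·r*, i.e. r* ≥ 6.70.
Both must hold, so r* = max(3.91, 6.70) = 6.70. The good type's constraint binds.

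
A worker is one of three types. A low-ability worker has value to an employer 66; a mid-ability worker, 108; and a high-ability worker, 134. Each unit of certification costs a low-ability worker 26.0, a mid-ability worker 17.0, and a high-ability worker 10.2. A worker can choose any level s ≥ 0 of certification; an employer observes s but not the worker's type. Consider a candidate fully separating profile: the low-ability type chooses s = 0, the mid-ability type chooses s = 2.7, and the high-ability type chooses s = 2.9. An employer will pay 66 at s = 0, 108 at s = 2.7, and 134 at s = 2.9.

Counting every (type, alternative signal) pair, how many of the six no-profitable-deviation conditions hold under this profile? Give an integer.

High-ability (own payoff 134 − 10.2×2.9 = 104.42): to s=0 gives 66 → no gain ✓; to s=2.7 gives 108 − 10.2×2.7 = 80.46 → no gain ✓.
Low-ability (own payoff 66): to s=2.7 gives 108 − 26.0×2.7 = 37.8 → no gain ✓; to s=2.9 gives 134 − 26.0×2.9 = 58.6 → no gain ✓.
Mid-ability (own payoff 108 − 17.0×2.7 = 62.1): to s=0 gives 66 → profitable ✗; to s=2.9 gives 134 − 17.0×2.9 = 84.7 → profitable ✗.
4 of the 6 constraints hold; not an equilibrium.

4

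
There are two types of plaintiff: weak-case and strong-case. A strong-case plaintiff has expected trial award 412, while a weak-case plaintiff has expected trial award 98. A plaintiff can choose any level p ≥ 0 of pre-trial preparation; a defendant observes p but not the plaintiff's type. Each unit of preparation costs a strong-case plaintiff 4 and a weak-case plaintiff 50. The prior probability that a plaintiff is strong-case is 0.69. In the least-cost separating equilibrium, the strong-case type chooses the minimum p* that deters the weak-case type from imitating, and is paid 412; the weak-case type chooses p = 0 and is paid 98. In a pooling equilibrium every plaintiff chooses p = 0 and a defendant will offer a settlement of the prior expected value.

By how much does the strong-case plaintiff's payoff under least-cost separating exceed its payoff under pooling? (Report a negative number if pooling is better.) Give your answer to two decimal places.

72.22

Least-cost separating signal: p* solves 98 = 412 − 50·p*, so p* = (412 − 98)/50 = 6.28.
Strong-case type's separating payoff: 412 − 4 × p* = 412 − 4 × (412 − 98)/50 = 412 − 1256/50 = 386.88.
Pooling payoff: 0.69 × 412 + 0.31 × 98 = 314.66.
Difference: 386.88 − 314.66 = 72.22.
The strong-case type prefers to separate.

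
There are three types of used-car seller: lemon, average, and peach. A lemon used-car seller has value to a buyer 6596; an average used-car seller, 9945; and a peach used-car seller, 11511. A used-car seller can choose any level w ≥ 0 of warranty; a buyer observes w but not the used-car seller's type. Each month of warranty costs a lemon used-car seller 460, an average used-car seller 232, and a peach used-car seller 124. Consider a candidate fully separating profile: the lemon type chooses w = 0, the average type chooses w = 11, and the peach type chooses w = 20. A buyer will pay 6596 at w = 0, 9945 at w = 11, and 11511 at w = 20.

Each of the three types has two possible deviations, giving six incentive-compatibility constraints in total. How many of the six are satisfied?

Average (own payoff 9945 − 232×11 = 7393): to w=0 gives 6596 → no gain ✓; to w=20 gives 11511 − 232×20 = 6871 → no gain ✓.
Lemon (own payoff 6596): to w=11 gives 9945 − 460×11 = 4885 → no gain ✓; to w=20 gives 11511 − 460×20 = 2311 → no gain ✓.
Peach (own payoff 11511 − 124×20 = 9031): to w=0 gives 6596 → no gain ✓; to w=11 gives 9945 − 124×11 = 8581 → no gain ✓.
6 of the 6 constraints hold; this profile is a separating equilibrium.

6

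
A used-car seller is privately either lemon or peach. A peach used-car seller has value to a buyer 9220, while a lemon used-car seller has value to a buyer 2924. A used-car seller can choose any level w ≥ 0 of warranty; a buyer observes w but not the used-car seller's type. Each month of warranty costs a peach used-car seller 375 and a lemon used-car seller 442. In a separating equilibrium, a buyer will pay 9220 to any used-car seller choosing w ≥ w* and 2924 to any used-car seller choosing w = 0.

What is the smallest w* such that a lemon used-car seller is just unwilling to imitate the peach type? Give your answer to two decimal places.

A lemon used-car seller choosing w = 0 receives 2924.
Imitating at w* instead would pay 9220 at cost 442·w*, netting 9220 − 442·w*.
Indifference: 2924 = 9220 − 442·w*, so w* = (9220 − 2924) / 442 ≈ 14.24.
This is the lemon type's binding incentive-compatibility constraint; any w ≥ 14.24 sustains separation on that side.

14.24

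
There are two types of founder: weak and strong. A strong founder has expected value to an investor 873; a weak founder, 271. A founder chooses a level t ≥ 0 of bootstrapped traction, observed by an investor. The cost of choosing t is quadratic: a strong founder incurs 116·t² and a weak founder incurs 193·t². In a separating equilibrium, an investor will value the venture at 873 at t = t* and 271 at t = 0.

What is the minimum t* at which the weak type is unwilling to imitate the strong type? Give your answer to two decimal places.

1.77

The weak type at t = 0 receives 271; imitating at t* yields 873 − 193·t*².
Indifference: 271 = 873 − 193·t*², so t*² = (873 − 271) / 193 ≈ 3.1192.
t* = √3.1192 ≈ 1.77.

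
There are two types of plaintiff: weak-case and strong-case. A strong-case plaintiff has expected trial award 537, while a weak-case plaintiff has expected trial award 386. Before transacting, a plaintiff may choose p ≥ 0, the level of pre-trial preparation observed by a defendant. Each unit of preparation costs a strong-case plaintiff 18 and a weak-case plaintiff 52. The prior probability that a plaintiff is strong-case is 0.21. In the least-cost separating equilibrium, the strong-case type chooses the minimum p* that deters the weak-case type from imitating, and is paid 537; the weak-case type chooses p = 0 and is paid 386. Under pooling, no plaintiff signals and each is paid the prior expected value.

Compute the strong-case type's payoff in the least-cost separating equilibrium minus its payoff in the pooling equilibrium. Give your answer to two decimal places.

Least-cost separating signal: p* solves 386 = 537 − 52·p*, so p* = (537 − 386)/52 ≈ 2.9038.
Strong-case type's separating payoff: 537 − 18 × p* = 537 − 18 × (537 − 386)/52 = 537 − 2718/52 ≈ 484.7308.
Pooling payoff: 0.21 × 537 + 0.79 × 386 = 417.71.
Difference: 484.7308 − 417.71 = 67.0208, i.e. 67.02 to two decimal places.
The strong-case type prefers to separate.

67.02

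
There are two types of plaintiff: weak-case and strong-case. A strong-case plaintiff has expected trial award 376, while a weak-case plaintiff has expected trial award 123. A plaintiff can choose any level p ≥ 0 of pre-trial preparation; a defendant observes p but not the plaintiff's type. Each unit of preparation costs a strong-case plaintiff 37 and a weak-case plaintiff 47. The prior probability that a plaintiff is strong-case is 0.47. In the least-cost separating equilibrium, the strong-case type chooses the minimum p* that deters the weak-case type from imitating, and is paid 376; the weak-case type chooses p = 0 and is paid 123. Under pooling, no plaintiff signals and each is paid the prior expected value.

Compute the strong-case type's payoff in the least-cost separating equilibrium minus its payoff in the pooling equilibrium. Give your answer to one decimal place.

Least-cost separating signal: p* solves 123 = 376 − 47·p*, so p* = (376 − 123)/47 ≈ 5.3830.
Strong-case type's separating payoff: 376 − 37 × p* = 376 − 37 × (376 − 123)/47 = 376 − 9361/47 ≈ 176.830.
Pooling payoff: 0.47 × 376 + 0.53 × 123 = 241.91.
Difference: 176.830 − 241.91 = -65.08, i.e. -65.1 to one decimal place.
The strong-case type would prefer the pooling outcome.

-65.1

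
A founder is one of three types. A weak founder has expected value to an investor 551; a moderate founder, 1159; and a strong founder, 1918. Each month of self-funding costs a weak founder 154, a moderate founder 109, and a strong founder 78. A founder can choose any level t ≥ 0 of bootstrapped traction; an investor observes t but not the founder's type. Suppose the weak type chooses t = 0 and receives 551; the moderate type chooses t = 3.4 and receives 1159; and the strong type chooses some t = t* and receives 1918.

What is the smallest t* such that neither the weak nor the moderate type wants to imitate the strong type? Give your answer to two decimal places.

Weak type (on-path payoff 551) won't mimic when 551 ≥ 1918 − 154·t*, i.e. t* ≥ 8.88.
Moderate type (on-path payoff 1159 − 109×3.4 = 788.4) won't mimic when 788.4 ≥ 1918 − 109·t*, i.e. t* ≥ 10.36.
Both must hold, so t* = max(8.88, 10.36) = 10.36. The moderate type's constraint binds.

10.36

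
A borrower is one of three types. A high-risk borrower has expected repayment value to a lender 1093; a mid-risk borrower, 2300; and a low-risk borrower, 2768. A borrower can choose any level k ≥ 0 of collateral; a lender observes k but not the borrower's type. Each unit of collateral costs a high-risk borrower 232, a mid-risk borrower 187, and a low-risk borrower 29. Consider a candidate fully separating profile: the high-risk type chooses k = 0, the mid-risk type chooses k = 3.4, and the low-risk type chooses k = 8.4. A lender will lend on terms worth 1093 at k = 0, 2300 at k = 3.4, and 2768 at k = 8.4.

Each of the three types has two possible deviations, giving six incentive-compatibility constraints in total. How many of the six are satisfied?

5

High-risk (own payoff 1093): to k=3.4 gives 2300 − 232×3.4 = 1511.2 → profitable ✗; to k=8.4 gives 2768 − 232×8.4 = 819.2 → no gain ✓.
Mid-risk (own payoff 2300 − 187×3.4 = 1664.2): to k=0 gives 1093 → no gain ✓; to k=8.4 gives 2768 − 187×8.4 = 1197.2 → no gain ✓.
Low-risk (own payoff 2768 − 29×8.4 = 2524.4): to k=0 gives 1093 → no gain ✓; to k=3.4 gives 2300 − 29×3.4 = 2201.4 → no gain ✓.
5 of the 6 constraints hold; not an equilibrium.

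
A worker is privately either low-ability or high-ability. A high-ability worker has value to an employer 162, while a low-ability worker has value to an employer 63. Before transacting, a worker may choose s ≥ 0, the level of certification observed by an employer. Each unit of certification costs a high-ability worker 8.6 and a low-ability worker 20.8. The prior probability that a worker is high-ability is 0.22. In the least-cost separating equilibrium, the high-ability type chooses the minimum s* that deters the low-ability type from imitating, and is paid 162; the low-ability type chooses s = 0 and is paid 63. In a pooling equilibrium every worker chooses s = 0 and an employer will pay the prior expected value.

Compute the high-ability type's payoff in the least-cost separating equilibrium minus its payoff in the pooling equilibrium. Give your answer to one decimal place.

Least-cost separating signal: s* solves 63 = 162 − 20.8·s*, so s* = (162 − 63)/20.8 ≈ 4.7596.
High-ability type's separating payoff: 162 − 8.6 × s* = 162 − 8.6 × (162 − 63)/20.8 = 162 − 851.4/20.8 ≈ 121.067.
Pooling payoff: 0.22 × 162 + 0.78 × 63 = 84.78.
Difference: 121.067 − 84.78 = 36.287, i.e. 36.3 to one decimal place.
The high-ability type prefers to separate.

36.3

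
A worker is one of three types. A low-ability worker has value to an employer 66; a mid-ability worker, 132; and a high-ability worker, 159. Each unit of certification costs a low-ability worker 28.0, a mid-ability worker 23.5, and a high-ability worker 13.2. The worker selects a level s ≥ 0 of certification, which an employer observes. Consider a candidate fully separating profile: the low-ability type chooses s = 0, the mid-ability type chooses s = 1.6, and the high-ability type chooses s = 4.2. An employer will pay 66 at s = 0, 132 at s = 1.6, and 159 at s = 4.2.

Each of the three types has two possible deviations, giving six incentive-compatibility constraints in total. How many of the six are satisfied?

4

High-ability (own payoff 159 − 13.2×4.2 = 103.56): to s=0 gives 66 → no gain ✓; to s=1.6 gives 132 − 13.2×1.6 = 110.88 → profitable ✗.
Low-ability (own payoff 66): to s=1.6 gives 132 − 28.0×1.6 = 87.2 → profitable ✗; to s=4.2 gives 159 − 28.0×4.2 = 41.4 → no gain ✓.
Mid-ability (own payoff 132 − 23.5×1.6 = 94.4): to s=0 gives 66 → no gain ✓; to s=4.2 gives 159 − 23.5×4.2 = 60.3 → no gain ✓.
4 of the 6 constraints hold; not an equilibrium.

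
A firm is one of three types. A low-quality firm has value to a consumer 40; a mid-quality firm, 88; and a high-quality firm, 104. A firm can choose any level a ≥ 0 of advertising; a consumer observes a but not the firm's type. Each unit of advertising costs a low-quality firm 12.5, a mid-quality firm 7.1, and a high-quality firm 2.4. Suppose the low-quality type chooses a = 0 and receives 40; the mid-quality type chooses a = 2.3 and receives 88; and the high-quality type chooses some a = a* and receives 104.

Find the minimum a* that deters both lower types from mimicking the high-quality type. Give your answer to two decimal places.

5.12

Low-quality type (on-path payoff 40) won't mimic when 40 ≥ 104 − 12.5·a*, i.e. a* ≥ 5.12.
Mid-quality type (on-path payoff 88 − 7.1×2.3 = 71.67) won't mimic when 71.67 ≥ 104 − 7.1·a*, i.e. a* ≥ 4.55.
Both must hold, so a* = max(5.12, 4.55) = 5.12. The low-quality type's constraint binds.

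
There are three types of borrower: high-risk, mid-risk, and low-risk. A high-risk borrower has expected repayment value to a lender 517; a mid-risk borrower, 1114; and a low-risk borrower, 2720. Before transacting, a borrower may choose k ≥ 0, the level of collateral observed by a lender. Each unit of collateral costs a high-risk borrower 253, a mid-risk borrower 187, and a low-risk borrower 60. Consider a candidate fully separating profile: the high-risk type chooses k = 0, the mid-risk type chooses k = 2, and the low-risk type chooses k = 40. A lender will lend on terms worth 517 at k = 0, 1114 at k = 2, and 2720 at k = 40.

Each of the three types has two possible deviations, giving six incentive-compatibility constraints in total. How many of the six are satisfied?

3

High-risk (own payoff 517): to k=2 gives 1114 − 253×2 = 608 → profitable ✗; to k=40 gives 2720 − 253×40 = -7400 → no gain ✓.
Mid-risk (own payoff 1114 − 187×2 = 740): to k=0 gives 517 → no gain ✓; to k=40 gives 2720 − 187×40 = -4760 → no gain ✓.
Low-risk (own payoff 2720 − 60×40 = 320): to k=0 gives 517 → profitable ✗; to k=2 gives 1114 − 60×2 = 994 → profitable ✗.
3 of the 6 constraints hold; not an equilibrium.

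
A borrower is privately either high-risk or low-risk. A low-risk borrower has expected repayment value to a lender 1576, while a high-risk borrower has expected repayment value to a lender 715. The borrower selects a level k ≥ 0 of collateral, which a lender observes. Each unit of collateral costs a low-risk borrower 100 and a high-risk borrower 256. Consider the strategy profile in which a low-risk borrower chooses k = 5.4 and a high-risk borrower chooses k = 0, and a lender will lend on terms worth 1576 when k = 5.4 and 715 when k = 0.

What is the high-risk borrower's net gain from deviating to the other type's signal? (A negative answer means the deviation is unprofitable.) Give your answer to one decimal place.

Playing k = 0 the high-risk borrower receives 715.
Deviating to k = 5.4 brings payment 1576 at cost 256 × 5.4 = 1382.4, netting 193.6.
Gain from deviating: 193.6 − 715 = -521.4.
The gain is negative, so the high-risk type's incentive-compatibility constraint is satisfied.

-521.4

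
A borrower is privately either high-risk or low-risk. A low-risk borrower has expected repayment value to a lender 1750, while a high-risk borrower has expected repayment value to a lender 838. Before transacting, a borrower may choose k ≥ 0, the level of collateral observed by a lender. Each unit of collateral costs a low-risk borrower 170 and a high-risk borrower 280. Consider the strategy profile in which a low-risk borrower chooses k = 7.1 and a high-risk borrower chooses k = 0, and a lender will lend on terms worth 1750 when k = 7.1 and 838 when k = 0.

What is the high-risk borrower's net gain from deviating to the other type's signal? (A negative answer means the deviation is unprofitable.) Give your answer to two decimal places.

Playing k = 0 the high-risk borrower receives 838.
Deviating to k = 7.1 brings payment 1750 at cost 280 × 7.1 = 1988, netting -238.
Gain from deviating: -238 − 838 = -1076.00.
The gain is negative, so the high-risk type's incentive-compatibility constraint is satisfied.

-1076.00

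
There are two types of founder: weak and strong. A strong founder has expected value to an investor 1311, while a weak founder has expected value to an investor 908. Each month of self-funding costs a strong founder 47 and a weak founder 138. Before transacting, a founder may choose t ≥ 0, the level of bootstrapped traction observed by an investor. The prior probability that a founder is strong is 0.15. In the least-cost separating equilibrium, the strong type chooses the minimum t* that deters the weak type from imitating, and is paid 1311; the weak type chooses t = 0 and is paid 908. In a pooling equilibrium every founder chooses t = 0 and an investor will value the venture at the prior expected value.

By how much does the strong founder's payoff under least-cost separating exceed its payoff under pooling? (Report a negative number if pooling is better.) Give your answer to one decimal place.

Least-cost separating signal: t* solves 908 = 1311 − 138·t*, so t* = (1311 − 908)/138 ≈ 2.9203.
Strong type's separating payoff: 1311 − 47 × t* = 1311 − 47 × (1311 − 908)/138 = 1311 − 18941/138 ≈ 1173.746.
Pooling payoff: 0.15 × 1311 + 0.85 × 908 = 968.45.
Difference: 1173.746 − 968.45 = 205.296, i.e. 205.3 to one decimal place.
The strong type prefers to separate.

205.3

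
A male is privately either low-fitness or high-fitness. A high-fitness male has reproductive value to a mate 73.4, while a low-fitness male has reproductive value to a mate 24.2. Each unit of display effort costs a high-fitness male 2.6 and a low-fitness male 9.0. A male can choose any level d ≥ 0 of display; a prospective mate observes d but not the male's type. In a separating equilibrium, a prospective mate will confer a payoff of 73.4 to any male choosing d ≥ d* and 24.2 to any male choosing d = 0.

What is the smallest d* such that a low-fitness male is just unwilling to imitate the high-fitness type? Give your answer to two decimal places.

5.47

A low-fitness male choosing d = 0 receives 24.2.
Imitating at d* instead would pay 73.4 at cost 9.0·d*, netting 73.4 − 9.0·d*.
Indifference: 24.2 = 73.4 − 9.0·d*, so d* = (73.4 − 24.2) / 9.0 ≈ 5.47.
At d* the low-fitness type's incentive constraint just binds; the high-fitness type strictly prefers d* since its per-unit cost is lower.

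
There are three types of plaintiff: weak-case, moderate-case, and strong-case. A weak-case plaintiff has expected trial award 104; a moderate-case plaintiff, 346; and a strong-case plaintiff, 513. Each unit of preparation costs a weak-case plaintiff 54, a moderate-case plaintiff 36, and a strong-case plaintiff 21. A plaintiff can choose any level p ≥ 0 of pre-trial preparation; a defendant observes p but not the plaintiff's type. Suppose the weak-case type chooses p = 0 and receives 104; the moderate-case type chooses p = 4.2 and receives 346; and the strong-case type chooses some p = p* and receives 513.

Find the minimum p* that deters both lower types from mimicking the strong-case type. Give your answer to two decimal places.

Weak-case type (on-path payoff 104) won't mimic when 104 ≥ 513 − 54·p*, i.e. p* ≥ 7.57.
Moderate-case type (on-path payoff 346 − 36×4.2 = 194.8) won't mimic when 194.8 ≥ 513 − 36·p*, i.e. p* ≥ 8.84.
Both must hold, so p* = max(7.57, 8.84) = 8.84. The moderate-case type's constraint binds.

8.84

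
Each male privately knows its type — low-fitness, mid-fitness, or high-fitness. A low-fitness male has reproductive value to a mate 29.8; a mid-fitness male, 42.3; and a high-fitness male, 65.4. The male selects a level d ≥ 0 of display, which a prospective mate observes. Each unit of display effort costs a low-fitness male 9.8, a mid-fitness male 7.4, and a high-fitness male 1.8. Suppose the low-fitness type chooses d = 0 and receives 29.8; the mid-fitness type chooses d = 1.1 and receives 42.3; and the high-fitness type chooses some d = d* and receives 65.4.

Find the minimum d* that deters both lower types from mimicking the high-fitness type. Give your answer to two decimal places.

4.22

Mid-fitness type (on-path payoff 42.3 − 7.4×1.1 = 34.16) won't mimic when 34.16 ≥ 65.4 − 7.4·d*, i.e. d* ≥ 4.22.
Low-fitness type (on-path payoff 29.8) won't mimic when 29.8 ≥ 65.4 − 9.8·d*, i.e. d* ≥ 3.63.
Both must hold, so d* = max(3.63, 4.22) = 4.22. The mid-fitness type's constraint binds.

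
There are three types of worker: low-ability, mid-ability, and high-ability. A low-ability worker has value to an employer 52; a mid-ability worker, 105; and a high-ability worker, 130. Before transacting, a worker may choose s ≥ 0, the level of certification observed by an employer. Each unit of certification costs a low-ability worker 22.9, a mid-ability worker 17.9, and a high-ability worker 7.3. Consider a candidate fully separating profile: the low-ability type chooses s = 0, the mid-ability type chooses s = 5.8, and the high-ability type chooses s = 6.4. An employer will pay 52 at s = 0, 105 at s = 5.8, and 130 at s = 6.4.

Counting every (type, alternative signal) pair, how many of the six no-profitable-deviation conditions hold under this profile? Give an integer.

Mid-ability (own payoff 105 − 17.9×5.8 = 1.18): to s=0 gives 52 → profitable ✗; to s=6.4 gives 130 − 17.9×6.4 = 15.44 → profitable ✗.
High-ability (own payoff 130 − 7.3×6.4 = 83.28): to s=0 gives 52 → no gain ✓; to s=5.8 gives 105 − 7.3×5.8 = 62.66 → no gain ✓.
Low-ability (own payoff 52): to s=5.8 gives 105 − 22.9×5.8 = -27.82 → no gain ✓; to s=6.4 gives 130 − 22.9×6.4 = -16.56 → no gain ✓.
4 of the 6 constraints hold; not an equilibrium.

4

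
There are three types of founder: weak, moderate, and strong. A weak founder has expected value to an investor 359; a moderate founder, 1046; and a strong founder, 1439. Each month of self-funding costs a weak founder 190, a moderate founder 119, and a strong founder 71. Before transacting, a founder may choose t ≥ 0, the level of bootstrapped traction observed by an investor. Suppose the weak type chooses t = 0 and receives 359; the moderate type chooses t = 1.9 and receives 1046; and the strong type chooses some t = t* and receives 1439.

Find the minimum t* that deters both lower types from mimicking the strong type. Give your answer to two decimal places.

Moderate type (on-path payoff 1046 − 119×1.9 = 819.9) won't mimic when 819.9 ≥ 1439 − 119·t*, i.e. t* ≥ 5.20.
Weak type (on-path payoff 359) won't mimic when 359 ≥ 1439 − 190·t*, i.e. t* ≥ 5.68.
Both must hold, so t* = max(5.68, 5.20) = 5.68. The weak type's constraint binds.

5.68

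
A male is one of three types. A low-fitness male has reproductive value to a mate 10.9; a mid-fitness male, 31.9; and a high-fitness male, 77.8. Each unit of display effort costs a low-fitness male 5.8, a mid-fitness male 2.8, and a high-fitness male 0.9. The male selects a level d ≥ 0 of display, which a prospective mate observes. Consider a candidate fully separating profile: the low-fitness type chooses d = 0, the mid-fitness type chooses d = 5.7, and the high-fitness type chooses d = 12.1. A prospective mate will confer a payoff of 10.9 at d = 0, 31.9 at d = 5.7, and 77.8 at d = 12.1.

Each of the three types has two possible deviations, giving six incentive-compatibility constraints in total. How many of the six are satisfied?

5

Low-fitness (own payoff 10.9): to d=5.7 gives 31.9 − 5.8×5.7 = -1.16 → no gain ✓; to d=12.1 gives 77.8 − 5.8×12.1 = 7.62 → no gain ✓.
High-fitness (own payoff 77.8 − 0.9×12.1 = 66.91): to d=0 gives 10.9 → no gain ✓; to d=5.7 gives 31.9 − 0.9×5.7 = 26.77 → no gain ✓.
Mid-fitness (own payoff 31.9 − 2.8×5.7 = 15.94): to d=0 gives 10.9 → no gain ✓; to d=12.1 gives 77.8 − 2.8×12.1 = 43.92 → profitable ✗.
5 of the 6 constraints hold; not an equilibrium.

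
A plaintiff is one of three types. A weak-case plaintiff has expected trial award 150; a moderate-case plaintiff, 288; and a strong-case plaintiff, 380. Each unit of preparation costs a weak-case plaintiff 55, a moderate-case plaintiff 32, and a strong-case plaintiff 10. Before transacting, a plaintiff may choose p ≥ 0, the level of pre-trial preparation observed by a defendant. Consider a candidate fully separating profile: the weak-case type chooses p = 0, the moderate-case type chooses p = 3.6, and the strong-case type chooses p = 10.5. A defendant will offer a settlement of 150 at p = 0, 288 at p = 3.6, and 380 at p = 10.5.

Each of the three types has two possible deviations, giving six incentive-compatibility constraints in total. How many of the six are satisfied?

6

Moderate-case (own payoff 288 − 32×3.6 = 172.8): to p=0 gives 150 → no gain ✓; to p=10.5 gives 380 − 32×10.5 = 44 → no gain ✓.
Strong-case (own payoff 380 − 10×10.5 = 275): to p=0 gives 150 → no gain ✓; to p=3.6 gives 288 − 10×3.6 = 252 → no gain ✓.
Weak-case (own payoff 150): to p=3.6 gives 288 − 55×3.6 = 90 → no gain ✓; to p=10.5 gives 380 − 55×10.5 = -197.5 → no gain ✓.
6 of the 6 constraints hold; this profile is a separating equilibrium.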